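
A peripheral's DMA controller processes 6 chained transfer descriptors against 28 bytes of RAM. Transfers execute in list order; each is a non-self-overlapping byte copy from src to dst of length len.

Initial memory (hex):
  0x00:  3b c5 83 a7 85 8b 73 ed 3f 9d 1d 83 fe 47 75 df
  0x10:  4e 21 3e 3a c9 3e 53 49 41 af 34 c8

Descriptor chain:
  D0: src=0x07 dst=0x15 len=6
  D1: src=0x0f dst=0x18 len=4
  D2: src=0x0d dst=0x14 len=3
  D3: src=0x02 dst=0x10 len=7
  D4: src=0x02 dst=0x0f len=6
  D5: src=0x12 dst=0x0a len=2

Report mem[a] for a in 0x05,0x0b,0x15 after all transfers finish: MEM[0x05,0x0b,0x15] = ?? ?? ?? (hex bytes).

#0 dst[0x15+6] := {0xed,0x3f,0x9d,0x1d,0x83,0xfe}
#1 dst[0x18+4] := {0xdf,0x4e,0x21,0x3e}
#2 dst[0x14+3] := {0x47,0x75,0xdf}
#3 dst[0x10+7] := {0x83,0xa7,0x85,0x8b,0x73,0xed,0x3f}
#4 dst[0x0f+6] := {0x83,0xa7,0x85,0x8b,0x73,0xed}
#5 dst[0x0a+2] := {0x8b,0x73}
query mem[0x05]=0x8b, mem[0x0b]=0x73, mem[0x15]=0xed

MEM[0x05,0x0b,0x15] = 8b 73 ed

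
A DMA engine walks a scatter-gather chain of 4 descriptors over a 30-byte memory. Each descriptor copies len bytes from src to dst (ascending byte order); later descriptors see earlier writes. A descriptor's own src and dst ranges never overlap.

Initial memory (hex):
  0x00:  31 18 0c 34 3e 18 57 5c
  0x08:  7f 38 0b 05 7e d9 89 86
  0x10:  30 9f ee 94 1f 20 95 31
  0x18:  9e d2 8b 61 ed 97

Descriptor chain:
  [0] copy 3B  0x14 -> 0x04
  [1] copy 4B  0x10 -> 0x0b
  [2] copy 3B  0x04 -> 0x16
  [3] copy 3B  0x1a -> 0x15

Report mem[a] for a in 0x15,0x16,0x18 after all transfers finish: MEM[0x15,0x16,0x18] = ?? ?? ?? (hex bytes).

MEM[0x15,0x16,0x18] = 8b 61 95

  after D0: wrote 3B at 0x04 = 1f2095
  after D1: wrote 4B at 0x0b = 309fee94
  after D2: wrote 3B at 0x16 = 1f2095
  after D3: wrote 3B at 0x15 = 8b61ed
query mem[0x15]=0x8b, mem[0x16]=0x61, mem[0x18]=0x95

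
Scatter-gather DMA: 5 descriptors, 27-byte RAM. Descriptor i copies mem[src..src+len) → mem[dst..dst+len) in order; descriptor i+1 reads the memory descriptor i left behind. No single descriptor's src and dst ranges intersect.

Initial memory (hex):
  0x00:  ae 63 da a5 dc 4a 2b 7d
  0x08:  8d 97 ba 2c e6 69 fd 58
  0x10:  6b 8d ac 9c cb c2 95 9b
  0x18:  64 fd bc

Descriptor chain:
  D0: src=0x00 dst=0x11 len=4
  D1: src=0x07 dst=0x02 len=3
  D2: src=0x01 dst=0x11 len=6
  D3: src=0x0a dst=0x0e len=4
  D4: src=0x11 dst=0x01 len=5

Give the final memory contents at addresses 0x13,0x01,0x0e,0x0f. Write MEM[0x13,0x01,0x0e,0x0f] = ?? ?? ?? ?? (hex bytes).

[0] 0x00->0x11 len=4 : ae 63 da a5
[1] 0x07->0x02 len=3 : 7d 8d 97
[2] 0x01->0x11 len=6 : 63 7d 8d 97 4a 2b
[3] 0x0a->0x0e len=4 : ba 2c e6 69
[4] 0x11->0x01 len=5 : 69 7d 8d 97 4a
query mem[0x13]=0x8d, mem[0x01]=0x69, mem[0x0e]=0xba, mem[0x0f]=0x2c

MEM[0x13,0x01,0x0e,0x0f] = 8d 69 ba 2c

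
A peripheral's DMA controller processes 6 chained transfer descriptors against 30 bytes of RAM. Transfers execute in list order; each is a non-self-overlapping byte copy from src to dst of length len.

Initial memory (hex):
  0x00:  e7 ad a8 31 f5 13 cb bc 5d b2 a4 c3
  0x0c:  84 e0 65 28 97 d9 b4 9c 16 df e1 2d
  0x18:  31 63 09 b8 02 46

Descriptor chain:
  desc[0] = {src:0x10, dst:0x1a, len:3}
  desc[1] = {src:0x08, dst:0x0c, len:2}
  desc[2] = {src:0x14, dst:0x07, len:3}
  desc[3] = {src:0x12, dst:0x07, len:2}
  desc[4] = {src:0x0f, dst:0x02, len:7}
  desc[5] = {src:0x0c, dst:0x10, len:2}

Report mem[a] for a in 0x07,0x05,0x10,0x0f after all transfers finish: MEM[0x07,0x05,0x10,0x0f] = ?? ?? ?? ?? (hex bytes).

MEM[0x07,0x05,0x10,0x0f] = 16 b4 5d 28

  after D0: wrote 3B at 0x1a = 97d9b4
  after D1: wrote 2B at 0x0c = 5db2
  after D2: wrote 3B at 0x07 = 16dfe1
  after D3: wrote 2B at 0x07 = b49c
  after D4: wrote 7B at 0x02 = 2897d9b49c16df
  after D5: wrote 2B at 0x10 = 5db2
query mem[0x07]=0x16, mem[0x05]=0xb4, mem[0x10]=0x5d, mem[0x0f]=0x28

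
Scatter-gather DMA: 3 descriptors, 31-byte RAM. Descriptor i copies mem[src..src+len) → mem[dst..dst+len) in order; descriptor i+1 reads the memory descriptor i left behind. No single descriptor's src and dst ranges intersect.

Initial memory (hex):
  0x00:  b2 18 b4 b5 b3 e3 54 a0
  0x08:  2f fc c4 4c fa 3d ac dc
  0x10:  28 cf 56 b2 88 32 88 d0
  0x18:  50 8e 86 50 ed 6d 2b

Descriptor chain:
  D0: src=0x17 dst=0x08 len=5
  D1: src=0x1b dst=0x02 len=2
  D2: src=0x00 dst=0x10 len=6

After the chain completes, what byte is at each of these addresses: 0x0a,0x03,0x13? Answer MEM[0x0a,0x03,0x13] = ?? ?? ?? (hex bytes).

MEM[0x0a,0x03,0x13] = 8e ed ed

  after D0: wrote 5B at 0x08 = d0508e8650
  after D1: wrote 2B at 0x02 = 50ed
  after D2: wrote 6B at 0x10 = b21850edb3e3
query mem[0x0a]=0x8e, mem[0x03]=0xed, mem[0x13]=0xed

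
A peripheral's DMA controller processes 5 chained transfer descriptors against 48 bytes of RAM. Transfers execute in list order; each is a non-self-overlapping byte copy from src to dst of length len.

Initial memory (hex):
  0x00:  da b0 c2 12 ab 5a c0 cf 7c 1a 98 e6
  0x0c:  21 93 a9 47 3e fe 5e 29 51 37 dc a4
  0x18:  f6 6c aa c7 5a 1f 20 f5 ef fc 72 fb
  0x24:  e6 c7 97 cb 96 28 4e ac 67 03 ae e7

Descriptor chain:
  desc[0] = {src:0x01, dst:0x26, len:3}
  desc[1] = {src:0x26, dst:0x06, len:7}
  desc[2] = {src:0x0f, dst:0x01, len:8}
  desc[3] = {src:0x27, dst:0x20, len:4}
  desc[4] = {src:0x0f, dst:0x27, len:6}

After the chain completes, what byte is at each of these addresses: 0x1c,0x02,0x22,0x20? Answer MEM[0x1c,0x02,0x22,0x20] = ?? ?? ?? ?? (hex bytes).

#0 dst[0x26+3] := {0xb0,0xc2,0x12}
#1 dst[0x06+7] := {0xb0,0xc2,0x12,0x28,0x4e,0xac,0x67}
#2 dst[0x01+8] := {0x47,0x3e,0xfe,0x5e,0x29,0x51,0x37,0xdc}
#3 dst[0x20+4] := {0xc2,0x12,0x28,0x4e}
#4 dst[0x27+6] := {0x47,0x3e,0xfe,0x5e,0x29,0x51}
query mem[0x1c]=0x5a, mem[0x02]=0x3e, mem[0x22]=0x28, mem[0x20]=0xc2

MEM[0x1c,0x02,0x22,0x20] = 5a 3e 28 c2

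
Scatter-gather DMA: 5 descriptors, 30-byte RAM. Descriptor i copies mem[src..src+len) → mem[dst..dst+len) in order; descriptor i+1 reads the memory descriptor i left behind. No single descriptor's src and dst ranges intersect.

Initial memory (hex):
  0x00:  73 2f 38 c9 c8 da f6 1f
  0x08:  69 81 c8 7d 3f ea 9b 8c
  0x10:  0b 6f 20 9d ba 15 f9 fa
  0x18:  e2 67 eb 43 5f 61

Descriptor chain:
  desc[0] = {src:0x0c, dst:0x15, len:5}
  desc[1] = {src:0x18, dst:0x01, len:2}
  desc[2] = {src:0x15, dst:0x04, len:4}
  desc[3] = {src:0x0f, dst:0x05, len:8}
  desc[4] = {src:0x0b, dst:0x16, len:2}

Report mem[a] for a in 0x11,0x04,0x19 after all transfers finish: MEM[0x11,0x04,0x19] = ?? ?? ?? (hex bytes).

#0 dst[0x15+5] := {0x3f,0xea,0x9b,0x8c,0x0b}
#1 dst[0x01+2] := {0x8c,0x0b}
#2 dst[0x04+4] := {0x3f,0xea,0x9b,0x8c}
#3 dst[0x05+8] := {0x8c,0x0b,0x6f,0x20,0x9d,0xba,0x3f,0xea}
#4 dst[0x16+2] := {0x3f,0xea}
query mem[0x11]=0x6f, mem[0x04]=0x3f, mem[0x19]=0x0b

MEM[0x11,0x04,0x19] = 6f 3f 0b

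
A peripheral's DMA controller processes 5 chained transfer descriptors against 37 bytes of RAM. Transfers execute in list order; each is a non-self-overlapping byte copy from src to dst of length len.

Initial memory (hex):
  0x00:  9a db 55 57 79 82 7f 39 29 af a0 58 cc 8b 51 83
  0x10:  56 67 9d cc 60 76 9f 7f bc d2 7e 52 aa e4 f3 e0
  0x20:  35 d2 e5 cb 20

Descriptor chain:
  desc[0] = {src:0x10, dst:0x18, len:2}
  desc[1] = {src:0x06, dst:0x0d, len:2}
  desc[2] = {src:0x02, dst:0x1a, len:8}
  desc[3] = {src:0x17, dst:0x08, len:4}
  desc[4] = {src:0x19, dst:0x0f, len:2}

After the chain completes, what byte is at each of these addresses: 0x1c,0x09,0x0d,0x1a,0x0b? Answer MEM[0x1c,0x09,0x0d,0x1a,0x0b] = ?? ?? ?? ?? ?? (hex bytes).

  after D0: wrote 2B at 0x18 = 5667
  after D1: wrote 2B at 0x0d = 7f39
  after D2: wrote 8B at 0x1a = 555779827f3929af
  after D3: wrote 4B at 0x08 = 7f566755
  after D4: wrote 2B at 0x0f = 6755
query mem[0x1c]=0x79, mem[0x09]=0x56, mem[0x0d]=0x7f, mem[0x1a]=0x55, mem[0x0b]=0x55

MEM[0x1c,0x09,0x0d,0x1a,0x0b] = 79 56 7f 55 55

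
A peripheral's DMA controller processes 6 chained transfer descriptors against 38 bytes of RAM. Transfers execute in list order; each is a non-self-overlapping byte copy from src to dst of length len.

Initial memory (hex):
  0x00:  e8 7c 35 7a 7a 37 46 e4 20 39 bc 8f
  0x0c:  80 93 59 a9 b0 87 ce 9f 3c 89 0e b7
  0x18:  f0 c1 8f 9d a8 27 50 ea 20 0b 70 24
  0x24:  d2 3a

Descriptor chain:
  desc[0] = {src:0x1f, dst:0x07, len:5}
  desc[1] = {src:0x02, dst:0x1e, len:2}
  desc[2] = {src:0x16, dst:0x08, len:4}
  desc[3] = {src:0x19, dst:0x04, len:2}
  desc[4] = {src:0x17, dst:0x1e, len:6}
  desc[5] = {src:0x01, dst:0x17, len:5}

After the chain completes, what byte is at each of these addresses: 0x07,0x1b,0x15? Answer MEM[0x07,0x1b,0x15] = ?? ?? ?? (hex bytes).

MEM[0x07,0x1b,0x15] = ea 8f 89

D0: mem[0x07..0x0b] <- [ea 20 0b 70 24]
D1: mem[0x1e..0x1f] <- [35 7a]
D2: mem[0x08..0x0b] <- [0e b7 f0 c1]
D3: mem[0x04..0x05] <- [c1 8f]
D4: mem[0x1e..0x23] <- [b7 f0 c1 8f 9d a8]
D5: mem[0x17..0x1b] <- [7c 35 7a c1 8f]
query mem[0x07]=0xea, mem[0x1b]=0x8f, mem[0x15]=0x89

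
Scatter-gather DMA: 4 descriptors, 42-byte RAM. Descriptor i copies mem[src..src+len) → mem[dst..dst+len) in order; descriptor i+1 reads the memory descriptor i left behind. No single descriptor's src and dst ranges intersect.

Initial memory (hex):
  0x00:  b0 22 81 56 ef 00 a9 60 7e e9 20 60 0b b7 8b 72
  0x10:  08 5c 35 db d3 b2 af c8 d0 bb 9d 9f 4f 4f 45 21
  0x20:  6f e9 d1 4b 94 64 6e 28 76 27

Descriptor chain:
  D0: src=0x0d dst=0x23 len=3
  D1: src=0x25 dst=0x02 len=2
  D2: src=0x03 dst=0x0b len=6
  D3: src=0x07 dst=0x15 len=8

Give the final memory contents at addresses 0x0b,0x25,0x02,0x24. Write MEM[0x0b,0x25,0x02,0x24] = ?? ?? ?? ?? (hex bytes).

#0 dst[0x23+3] := {0xb7,0x8b,0x72}
#1 dst[0x02+2] := {0x72,0x6e}
#2 dst[0x0b+6] := {0x6e,0xef,0x00,0xa9,0x60,0x7e}
#3 dst[0x15+8] := {0x60,0x7e,0xe9,0x20,0x6e,0xef,0x00,0xa9}
query mem[0x0b]=0x6e, mem[0x25]=0x72, mem[0x02]=0x72, mem[0x24]=0x8b

MEM[0x0b,0x25,0x02,0x24] = 6e 72 72 8b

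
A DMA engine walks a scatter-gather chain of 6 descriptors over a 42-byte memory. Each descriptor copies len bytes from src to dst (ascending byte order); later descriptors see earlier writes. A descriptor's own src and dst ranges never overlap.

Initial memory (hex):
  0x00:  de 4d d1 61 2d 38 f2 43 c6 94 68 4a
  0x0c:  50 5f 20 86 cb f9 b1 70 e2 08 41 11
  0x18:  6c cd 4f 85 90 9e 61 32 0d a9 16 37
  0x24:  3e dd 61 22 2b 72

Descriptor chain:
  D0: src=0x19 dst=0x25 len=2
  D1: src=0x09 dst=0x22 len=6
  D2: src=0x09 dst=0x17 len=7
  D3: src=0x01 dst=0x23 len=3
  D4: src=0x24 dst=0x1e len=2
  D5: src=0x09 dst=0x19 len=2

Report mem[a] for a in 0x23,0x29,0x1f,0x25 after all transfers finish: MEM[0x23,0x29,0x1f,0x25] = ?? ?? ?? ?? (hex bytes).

MEM[0x23,0x29,0x1f,0x25] = 4d 72 61 61

  after D0: wrote 2B at 0x25 = cd4f
  after D1: wrote 6B at 0x22 = 94684a505f20
  after D2: wrote 7B at 0x17 = 94684a505f2086
  after D3: wrote 3B at 0x23 = 4dd161
  after D4: wrote 2B at 0x1e = d161
  after D5: wrote 2B at 0x19 = 9468
query mem[0x23]=0x4d, mem[0x29]=0x72, mem[0x1f]=0x61, mem[0x25]=0x61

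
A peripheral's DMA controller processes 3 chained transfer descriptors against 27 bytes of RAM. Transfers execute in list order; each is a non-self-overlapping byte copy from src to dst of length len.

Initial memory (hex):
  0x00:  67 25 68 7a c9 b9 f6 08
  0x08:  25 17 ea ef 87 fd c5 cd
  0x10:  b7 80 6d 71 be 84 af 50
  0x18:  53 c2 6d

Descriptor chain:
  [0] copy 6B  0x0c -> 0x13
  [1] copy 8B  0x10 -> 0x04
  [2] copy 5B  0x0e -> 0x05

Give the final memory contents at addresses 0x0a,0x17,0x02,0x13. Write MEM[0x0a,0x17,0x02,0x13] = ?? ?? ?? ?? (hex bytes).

MEM[0x0a,0x17,0x02,0x13] = cd b7 68 87

[0] 0x0c->0x13 len=6 : 87 fd c5 cd b7 80
[1] 0x10->0x04 len=8 : b7 80 6d 87 fd c5 cd b7
[2] 0x0e->0x05 len=5 : c5 cd b7 80 6d
query mem[0x0a]=0xcd, mem[0x17]=0xb7, mem[0x02]=0x68, mem[0x13]=0x87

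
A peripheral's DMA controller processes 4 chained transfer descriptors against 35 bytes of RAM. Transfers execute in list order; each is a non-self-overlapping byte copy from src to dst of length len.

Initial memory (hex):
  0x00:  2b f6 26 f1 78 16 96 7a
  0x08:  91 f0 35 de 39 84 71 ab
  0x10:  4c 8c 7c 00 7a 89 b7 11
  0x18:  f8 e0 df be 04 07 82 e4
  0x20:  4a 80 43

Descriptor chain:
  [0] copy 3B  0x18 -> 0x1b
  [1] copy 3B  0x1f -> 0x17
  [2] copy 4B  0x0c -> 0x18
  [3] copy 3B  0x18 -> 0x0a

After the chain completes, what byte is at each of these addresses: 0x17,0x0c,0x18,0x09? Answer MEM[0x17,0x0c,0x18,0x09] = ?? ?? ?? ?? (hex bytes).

D0: mem[0x1b..0x1d] <- [f8 e0 df]
D1: mem[0x17..0x19] <- [e4 4a 80]
D2: mem[0x18..0x1b] <- [39 84 71 ab]
D3: mem[0x0a..0x0c] <- [39 84 71]
query mem[0x17]=0xe4, mem[0x0c]=0x71, mem[0x18]=0x39, mem[0x09]=0xf0

MEM[0x17,0x0c,0x18,0x09] = e4 71 39 f0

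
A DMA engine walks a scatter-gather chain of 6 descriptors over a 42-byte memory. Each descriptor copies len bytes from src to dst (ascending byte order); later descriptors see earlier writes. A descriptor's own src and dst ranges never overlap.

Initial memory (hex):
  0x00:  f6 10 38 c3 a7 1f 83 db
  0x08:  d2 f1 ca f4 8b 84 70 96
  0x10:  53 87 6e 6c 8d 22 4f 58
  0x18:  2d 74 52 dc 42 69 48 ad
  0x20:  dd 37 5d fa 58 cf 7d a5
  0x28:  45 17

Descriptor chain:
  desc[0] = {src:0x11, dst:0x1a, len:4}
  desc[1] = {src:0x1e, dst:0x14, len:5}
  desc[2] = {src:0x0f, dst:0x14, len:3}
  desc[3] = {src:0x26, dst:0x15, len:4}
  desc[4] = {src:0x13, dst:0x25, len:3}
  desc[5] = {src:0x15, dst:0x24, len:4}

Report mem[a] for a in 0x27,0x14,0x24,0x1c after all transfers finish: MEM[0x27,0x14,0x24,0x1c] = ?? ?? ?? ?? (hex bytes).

[0] 0x11->0x1a len=4 : 87 6e 6c 8d
[1] 0x1e->0x14 len=5 : 48 ad dd 37 5d
[2] 0x0f->0x14 len=3 : 96 53 87
[3] 0x26->0x15 len=4 : 7d a5 45 17
[4] 0x13->0x25 len=3 : 6c 96 7d
[5] 0x15->0x24 len=4 : 7d a5 45 17
query mem[0x27]=0x17, mem[0x14]=0x96, mem[0x24]=0x7d, mem[0x1c]=0x6c

MEM[0x27,0x14,0x24,0x1c] = 17 96 7d 6c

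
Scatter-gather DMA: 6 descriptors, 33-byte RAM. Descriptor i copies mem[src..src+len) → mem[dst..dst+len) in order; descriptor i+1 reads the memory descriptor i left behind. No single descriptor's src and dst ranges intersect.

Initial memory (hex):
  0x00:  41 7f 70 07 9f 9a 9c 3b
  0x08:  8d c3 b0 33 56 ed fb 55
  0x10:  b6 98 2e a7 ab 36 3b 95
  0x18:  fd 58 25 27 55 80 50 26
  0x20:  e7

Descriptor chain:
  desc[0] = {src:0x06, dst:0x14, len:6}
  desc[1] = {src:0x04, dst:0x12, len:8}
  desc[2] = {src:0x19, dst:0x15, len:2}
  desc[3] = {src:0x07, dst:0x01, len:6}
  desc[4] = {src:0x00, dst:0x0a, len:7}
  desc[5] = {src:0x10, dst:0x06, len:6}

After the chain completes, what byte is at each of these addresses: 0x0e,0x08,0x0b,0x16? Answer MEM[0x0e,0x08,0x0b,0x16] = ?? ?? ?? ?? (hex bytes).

D0: mem[0x14..0x19] <- [9c 3b 8d c3 b0 33]
D1: mem[0x12..0x19] <- [9f 9a 9c 3b 8d c3 b0 33]
D2: mem[0x15..0x16] <- [33 25]
D3: mem[0x01..0x06] <- [3b 8d c3 b0 33 56]
D4: mem[0x0a..0x10] <- [41 3b 8d c3 b0 33 56]
D5: mem[0x06..0x0b] <- [56 98 9f 9a 9c 33]
query mem[0x0e]=0xb0, mem[0x08]=0x9f, mem[0x0b]=0x33, mem[0x16]=0x25

MEM[0x0e,0x08,0x0b,0x16] = b0 9f 33 25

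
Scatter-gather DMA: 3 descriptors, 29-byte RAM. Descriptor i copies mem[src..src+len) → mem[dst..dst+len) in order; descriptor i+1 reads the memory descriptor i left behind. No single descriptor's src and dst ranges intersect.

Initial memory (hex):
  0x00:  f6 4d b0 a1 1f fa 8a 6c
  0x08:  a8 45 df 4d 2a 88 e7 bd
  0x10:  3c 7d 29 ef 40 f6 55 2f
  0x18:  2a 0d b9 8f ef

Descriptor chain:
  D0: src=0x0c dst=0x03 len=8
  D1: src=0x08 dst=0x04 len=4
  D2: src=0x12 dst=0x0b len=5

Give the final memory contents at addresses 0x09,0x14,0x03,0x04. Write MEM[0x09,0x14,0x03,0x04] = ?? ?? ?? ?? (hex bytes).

MEM[0x09,0x14,0x03,0x04] = 29 40 2a 7d

#0 dst[0x03+8] := {0x2a,0x88,0xe7,0xbd,0x3c,0x7d,0x29,0xef}
#1 dst[0x04+4] := {0x7d,0x29,0xef,0x4d}
#2 dst[0x0b+5] := {0x29,0xef,0x40,0xf6,0x55}
query mem[0x09]=0x29, mem[0x14]=0x40, mem[0x03]=0x2a, mem[0x04]=0x7d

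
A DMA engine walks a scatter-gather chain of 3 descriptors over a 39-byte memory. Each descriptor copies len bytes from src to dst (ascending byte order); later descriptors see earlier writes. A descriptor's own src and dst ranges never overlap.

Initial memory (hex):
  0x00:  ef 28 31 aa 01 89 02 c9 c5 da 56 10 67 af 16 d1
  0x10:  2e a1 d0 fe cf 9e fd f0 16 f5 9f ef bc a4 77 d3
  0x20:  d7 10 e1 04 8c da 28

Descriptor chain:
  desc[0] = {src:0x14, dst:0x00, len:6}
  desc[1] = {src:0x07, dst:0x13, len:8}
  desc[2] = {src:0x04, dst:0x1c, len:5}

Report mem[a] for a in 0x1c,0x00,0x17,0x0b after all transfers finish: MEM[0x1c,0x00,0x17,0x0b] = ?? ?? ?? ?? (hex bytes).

#0 dst[0x00+6] := {0xcf,0x9e,0xfd,0xf0,0x16,0xf5}
#1 dst[0x13+8] := {0xc9,0xc5,0xda,0x56,0x10,0x67,0xaf,0x16}
#2 dst[0x1c+5] := {0x16,0xf5,0x02,0xc9,0xc5}
query mem[0x1c]=0x16, mem[0x00]=0xcf, mem[0x17]=0x10, mem[0x0b]=0x10

MEM[0x1c,0x00,0x17,0x0b] = 16 cf 10 10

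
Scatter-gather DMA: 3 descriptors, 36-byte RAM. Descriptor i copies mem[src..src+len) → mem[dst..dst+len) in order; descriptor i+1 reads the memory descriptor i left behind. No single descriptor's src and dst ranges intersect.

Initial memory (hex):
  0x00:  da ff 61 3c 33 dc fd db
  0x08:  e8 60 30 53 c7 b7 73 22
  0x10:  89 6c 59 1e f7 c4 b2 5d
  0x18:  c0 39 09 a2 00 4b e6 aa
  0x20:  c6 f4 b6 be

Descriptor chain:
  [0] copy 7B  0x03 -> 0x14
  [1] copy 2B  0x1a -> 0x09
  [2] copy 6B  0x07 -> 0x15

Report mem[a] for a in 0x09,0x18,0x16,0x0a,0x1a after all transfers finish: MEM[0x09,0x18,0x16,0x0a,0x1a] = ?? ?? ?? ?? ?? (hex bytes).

  after D0: wrote 7B at 0x14 = 3c33dcfddbe860
  after D1: wrote 2B at 0x09 = 60a2
  after D2: wrote 6B at 0x15 = dbe860a253c7
query mem[0x09]=0x60, mem[0x18]=0xa2, mem[0x16]=0xe8, mem[0x0a]=0xa2, mem[0x1a]=0xc7

MEM[0x09,0x18,0x16,0x0a,0x1a] = 60 a2 e8 a2 c7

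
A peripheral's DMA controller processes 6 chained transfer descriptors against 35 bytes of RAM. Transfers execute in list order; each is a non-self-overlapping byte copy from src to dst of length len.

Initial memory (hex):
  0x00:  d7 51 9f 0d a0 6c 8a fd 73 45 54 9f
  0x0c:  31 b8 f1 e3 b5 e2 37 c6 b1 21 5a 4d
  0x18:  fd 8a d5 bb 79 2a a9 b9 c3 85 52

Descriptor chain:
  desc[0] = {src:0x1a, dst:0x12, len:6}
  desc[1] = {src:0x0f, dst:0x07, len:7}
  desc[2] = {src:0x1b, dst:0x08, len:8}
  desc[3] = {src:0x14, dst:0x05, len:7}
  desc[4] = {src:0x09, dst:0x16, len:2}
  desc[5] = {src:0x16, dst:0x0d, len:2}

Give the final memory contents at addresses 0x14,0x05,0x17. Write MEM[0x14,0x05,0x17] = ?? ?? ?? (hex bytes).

MEM[0x14,0x05,0x17] = 79 79 8a

#0 dst[0x12+6] := {0xd5,0xbb,0x79,0x2a,0xa9,0xb9}
#1 dst[0x07+7] := {0xe3,0xb5,0xe2,0xd5,0xbb,0x79,0x2a}
#2 dst[0x08+8] := {0xbb,0x79,0x2a,0xa9,0xb9,0xc3,0x85,0x52}
#3 dst[0x05+7] := {0x79,0x2a,0xa9,0xb9,0xfd,0x8a,0xd5}
#4 dst[0x16+2] := {0xfd,0x8a}
#5 dst[0x0d+2] := {0xfd,0x8a}
query mem[0x14]=0x79, mem[0x05]=0x79, mem[0x17]=0x8a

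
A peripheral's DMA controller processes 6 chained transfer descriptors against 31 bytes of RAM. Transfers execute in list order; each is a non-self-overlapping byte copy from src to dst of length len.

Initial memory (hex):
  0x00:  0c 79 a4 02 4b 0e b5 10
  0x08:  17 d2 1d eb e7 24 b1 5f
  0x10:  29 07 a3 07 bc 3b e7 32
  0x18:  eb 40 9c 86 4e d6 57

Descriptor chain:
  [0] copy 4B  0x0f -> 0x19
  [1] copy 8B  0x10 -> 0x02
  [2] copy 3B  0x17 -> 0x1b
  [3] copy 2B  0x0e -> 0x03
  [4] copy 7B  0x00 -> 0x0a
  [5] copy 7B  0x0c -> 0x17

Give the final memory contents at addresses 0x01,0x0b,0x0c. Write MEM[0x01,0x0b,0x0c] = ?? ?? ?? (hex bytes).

MEM[0x01,0x0b,0x0c] = 79 79 29

  after D0: wrote 4B at 0x19 = 5f2907a3
  after D1: wrote 8B at 0x02 = 2907a307bc3be732
  after D2: wrote 3B at 0x1b = 32eb5f
  after D3: wrote 2B at 0x03 = b15f
  after D4: wrote 7B at 0x0a = 0c7929b15f07bc
  after D5: wrote 7B at 0x17 = 29b15f07bc07a3
query mem[0x01]=0x79, mem[0x0b]=0x79, mem[0x0c]=0x29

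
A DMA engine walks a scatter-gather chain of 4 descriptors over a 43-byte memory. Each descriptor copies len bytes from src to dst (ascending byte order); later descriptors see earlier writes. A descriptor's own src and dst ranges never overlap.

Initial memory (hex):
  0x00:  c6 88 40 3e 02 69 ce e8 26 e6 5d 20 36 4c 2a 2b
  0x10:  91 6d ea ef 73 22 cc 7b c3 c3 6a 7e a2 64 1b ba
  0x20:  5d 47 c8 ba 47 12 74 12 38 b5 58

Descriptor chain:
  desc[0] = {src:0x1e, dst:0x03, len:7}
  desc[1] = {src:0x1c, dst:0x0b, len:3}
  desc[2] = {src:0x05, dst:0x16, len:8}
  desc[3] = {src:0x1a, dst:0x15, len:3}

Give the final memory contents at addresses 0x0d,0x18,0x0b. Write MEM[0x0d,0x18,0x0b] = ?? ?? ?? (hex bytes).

  after D0: wrote 7B at 0x03 = 1bba5d47c8ba47
  after D1: wrote 3B at 0x0b = a2641b
  after D2: wrote 8B at 0x16 = 5d47c8ba475da264
  after D3: wrote 3B at 0x15 = 475da2
query mem[0x0d]=0x1b, mem[0x18]=0xc8, mem[0x0b]=0xa2

MEM[0x0d,0x18,0x0b] = 1b c8 a2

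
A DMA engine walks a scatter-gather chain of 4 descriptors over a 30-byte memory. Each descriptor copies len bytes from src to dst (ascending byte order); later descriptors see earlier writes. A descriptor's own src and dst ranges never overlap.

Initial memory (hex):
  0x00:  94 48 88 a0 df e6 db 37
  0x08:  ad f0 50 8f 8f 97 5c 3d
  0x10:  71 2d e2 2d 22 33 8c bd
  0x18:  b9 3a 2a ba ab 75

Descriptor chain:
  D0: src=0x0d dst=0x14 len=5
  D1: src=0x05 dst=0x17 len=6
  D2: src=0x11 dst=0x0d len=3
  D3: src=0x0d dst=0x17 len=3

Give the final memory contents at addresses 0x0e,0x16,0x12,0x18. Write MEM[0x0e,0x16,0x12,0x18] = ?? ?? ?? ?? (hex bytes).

MEM[0x0e,0x16,0x12,0x18] = e2 3d e2 e2

#0 dst[0x14+5] := {0x97,0x5c,0x3d,0x71,0x2d}
#1 dst[0x17+6] := {0xe6,0xdb,0x37,0xad,0xf0,0x50}
#2 dst[0x0d+3] := {0x2d,0xe2,0x2d}
#3 dst[0x17+3] := {0x2d,0xe2,0x2d}
query mem[0x0e]=0xe2, mem[0x16]=0x3d, mem[0x12]=0xe2, mem[0x18]=0xe2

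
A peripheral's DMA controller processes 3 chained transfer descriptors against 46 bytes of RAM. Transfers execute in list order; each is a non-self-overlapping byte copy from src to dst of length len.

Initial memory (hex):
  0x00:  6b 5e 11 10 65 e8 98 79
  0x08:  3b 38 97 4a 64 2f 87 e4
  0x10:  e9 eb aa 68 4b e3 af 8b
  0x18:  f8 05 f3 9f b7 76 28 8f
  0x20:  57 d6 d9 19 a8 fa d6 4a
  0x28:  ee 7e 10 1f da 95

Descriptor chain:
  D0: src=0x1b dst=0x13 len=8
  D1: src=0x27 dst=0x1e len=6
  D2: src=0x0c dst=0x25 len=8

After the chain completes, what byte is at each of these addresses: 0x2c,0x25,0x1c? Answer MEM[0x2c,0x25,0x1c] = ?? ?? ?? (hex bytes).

MEM[0x2c,0x25,0x1c] = 9f 64 b7

D0: mem[0x13..0x1a] <- [9f b7 76 28 8f 57 d6 d9]
D1: mem[0x1e..0x23] <- [4a ee 7e 10 1f da]
D2: mem[0x25..0x2c] <- [64 2f 87 e4 e9 eb aa 9f]
query mem[0x2c]=0x9f, mem[0x25]=0x64, mem[0x1c]=0xb7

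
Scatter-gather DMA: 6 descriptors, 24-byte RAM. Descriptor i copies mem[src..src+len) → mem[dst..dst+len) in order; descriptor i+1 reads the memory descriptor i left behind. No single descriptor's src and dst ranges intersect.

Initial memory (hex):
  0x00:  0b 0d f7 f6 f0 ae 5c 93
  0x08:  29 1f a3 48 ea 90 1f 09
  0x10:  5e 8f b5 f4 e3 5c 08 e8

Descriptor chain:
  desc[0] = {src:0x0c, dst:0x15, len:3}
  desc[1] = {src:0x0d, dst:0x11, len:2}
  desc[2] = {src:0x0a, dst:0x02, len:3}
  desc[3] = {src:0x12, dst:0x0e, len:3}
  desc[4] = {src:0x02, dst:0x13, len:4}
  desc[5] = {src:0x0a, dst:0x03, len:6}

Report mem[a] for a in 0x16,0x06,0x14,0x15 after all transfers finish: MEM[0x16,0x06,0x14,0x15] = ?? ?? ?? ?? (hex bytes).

#0 dst[0x15+3] := {0xea,0x90,0x1f}
#1 dst[0x11+2] := {0x90,0x1f}
#2 dst[0x02+3] := {0xa3,0x48,0xea}
#3 dst[0x0e+3] := {0x1f,0xf4,0xe3}
#4 dst[0x13+4] := {0xa3,0x48,0xea,0xae}
#5 dst[0x03+6] := {0xa3,0x48,0xea,0x90,0x1f,0xf4}
query mem[0x16]=0xae, mem[0x06]=0x90, mem[0x14]=0x48, mem[0x15]=0xea

MEM[0x16,0x06,0x14,0x15] = ae 90 48 ea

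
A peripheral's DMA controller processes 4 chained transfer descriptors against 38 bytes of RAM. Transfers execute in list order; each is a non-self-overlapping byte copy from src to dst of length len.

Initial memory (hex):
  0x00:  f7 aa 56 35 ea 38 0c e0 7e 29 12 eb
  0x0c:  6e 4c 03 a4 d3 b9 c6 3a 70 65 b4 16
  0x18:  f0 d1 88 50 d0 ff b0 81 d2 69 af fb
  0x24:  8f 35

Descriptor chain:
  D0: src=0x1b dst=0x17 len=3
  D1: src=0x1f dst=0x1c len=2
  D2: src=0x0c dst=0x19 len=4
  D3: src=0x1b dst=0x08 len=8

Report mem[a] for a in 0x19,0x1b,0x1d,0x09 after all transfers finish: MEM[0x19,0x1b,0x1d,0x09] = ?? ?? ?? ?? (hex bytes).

MEM[0x19,0x1b,0x1d,0x09] = 6e 03 d2 a4

[0] 0x1b->0x17 len=3 : 50 d0 ff
[1] 0x1f->0x1c len=2 : 81 d2
[2] 0x0c->0x19 len=4 : 6e 4c 03 a4
[3] 0x1b->0x08 len=8 : 03 a4 d2 b0 81 d2 69 af
query mem[0x19]=0x6e, mem[0x1b]=0x03, mem[0x1d]=0xd2, mem[0x09]=0xa4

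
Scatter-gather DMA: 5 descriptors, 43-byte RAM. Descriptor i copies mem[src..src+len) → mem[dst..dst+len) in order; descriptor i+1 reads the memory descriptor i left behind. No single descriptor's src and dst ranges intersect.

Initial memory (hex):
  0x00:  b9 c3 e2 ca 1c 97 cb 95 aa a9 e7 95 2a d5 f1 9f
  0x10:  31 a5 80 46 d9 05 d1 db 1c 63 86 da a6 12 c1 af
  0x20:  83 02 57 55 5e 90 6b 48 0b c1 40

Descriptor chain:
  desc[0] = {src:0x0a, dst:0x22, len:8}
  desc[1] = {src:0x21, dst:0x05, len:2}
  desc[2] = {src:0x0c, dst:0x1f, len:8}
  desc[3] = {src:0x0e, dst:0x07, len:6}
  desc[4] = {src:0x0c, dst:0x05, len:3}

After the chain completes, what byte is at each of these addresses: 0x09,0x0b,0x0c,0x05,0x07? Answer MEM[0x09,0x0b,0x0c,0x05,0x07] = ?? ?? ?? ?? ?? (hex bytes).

D0: mem[0x22..0x29] <- [e7 95 2a d5 f1 9f 31 a5]
D1: mem[0x05..0x06] <- [02 e7]
D2: mem[0x1f..0x26] <- [2a d5 f1 9f 31 a5 80 46]
D3: mem[0x07..0x0c] <- [f1 9f 31 a5 80 46]
D4: mem[0x05..0x07] <- [46 d5 f1]
query mem[0x09]=0x31, mem[0x0b]=0x80, mem[0x0c]=0x46, mem[0x05]=0x46, mem[0x07]=0xf1

MEM[0x09,0x0b,0x0c,0x05,0x07] = 31 80 46 46 f1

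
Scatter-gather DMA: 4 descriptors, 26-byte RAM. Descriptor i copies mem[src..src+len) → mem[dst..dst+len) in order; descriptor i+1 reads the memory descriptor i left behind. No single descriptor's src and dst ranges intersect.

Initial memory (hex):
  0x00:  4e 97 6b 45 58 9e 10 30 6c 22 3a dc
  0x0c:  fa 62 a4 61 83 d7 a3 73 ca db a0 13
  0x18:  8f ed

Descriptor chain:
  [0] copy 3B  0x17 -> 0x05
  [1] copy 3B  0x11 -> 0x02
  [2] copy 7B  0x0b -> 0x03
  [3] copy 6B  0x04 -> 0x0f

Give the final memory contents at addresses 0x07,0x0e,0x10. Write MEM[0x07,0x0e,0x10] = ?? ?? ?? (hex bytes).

MEM[0x07,0x0e,0x10] = 61 a4 62

  after D0: wrote 3B at 0x05 = 138fed
  after D1: wrote 3B at 0x02 = d7a373
  after D2: wrote 7B at 0x03 = dcfa62a46183d7
  after D3: wrote 6B at 0x0f = fa62a46183d7
query mem[0x07]=0x61, mem[0x0e]=0xa4, mem[0x10]=0x62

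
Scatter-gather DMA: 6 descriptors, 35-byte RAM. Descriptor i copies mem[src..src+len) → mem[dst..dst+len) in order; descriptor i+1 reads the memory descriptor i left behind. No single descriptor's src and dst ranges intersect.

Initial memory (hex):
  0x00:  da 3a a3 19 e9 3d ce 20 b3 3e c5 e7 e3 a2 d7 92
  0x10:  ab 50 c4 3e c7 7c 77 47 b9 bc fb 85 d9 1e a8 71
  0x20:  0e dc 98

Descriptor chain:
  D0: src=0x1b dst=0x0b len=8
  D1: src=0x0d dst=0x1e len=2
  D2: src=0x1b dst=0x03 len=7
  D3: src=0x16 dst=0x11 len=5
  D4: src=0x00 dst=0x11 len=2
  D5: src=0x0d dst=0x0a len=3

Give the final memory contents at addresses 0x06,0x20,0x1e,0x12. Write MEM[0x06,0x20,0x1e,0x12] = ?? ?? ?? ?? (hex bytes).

D0: mem[0x0b..0x12] <- [85 d9 1e a8 71 0e dc 98]
D1: mem[0x1e..0x1f] <- [1e a8]
D2: mem[0x03..0x09] <- [85 d9 1e 1e a8 0e dc]
D3: mem[0x11..0x15] <- [77 47 b9 bc fb]
D4: mem[0x11..0x12] <- [da 3a]
D5: mem[0x0a..0x0c] <- [1e a8 71]
query mem[0x06]=0x1e, mem[0x20]=0x0e, mem[0x1e]=0x1e, mem[0x12]=0x3a

MEM[0x06,0x20,0x1e,0x12] = 1e 0e 1e 3a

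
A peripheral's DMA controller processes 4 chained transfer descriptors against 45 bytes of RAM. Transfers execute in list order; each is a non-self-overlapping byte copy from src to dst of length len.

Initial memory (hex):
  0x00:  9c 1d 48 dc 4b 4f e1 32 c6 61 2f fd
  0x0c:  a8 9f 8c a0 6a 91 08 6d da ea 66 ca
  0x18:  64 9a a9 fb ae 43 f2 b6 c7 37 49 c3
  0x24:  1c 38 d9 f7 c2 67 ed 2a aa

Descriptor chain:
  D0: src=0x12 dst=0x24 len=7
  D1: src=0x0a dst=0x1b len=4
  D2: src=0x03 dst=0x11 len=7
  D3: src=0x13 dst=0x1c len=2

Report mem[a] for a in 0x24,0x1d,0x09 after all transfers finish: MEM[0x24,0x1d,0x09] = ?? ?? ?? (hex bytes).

D0: mem[0x24..0x2a] <- [08 6d da ea 66 ca 64]
D1: mem[0x1b..0x1e] <- [2f fd a8 9f]
D2: mem[0x11..0x17] <- [dc 4b 4f e1 32 c6 61]
D3: mem[0x1c..0x1d] <- [4f e1]
query mem[0x24]=0x08, mem[0x1d]=0xe1, mem[0x09]=0x61

MEM[0x24,0x1d,0x09] = 08 e1 61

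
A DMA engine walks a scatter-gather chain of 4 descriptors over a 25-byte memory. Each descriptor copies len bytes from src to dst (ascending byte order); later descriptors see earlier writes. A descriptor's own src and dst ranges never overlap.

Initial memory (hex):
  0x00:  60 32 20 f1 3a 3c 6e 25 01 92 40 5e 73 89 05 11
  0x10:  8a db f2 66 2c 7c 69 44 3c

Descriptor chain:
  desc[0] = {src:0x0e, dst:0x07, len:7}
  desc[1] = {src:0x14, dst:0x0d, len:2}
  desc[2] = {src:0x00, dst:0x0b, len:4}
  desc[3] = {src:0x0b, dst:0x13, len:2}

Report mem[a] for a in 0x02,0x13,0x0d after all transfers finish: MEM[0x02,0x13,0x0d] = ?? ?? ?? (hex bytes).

[0] 0x0e->0x07 len=7 : 05 11 8a db f2 66 2c
[1] 0x14->0x0d len=2 : 2c 7c
[2] 0x00->0x0b len=4 : 60 32 20 f1
[3] 0x0b->0x13 len=2 : 60 32
query mem[0x02]=0x20, mem[0x13]=0x60, mem[0x0d]=0x20

MEM[0x02,0x13,0x0d] = 20 60 20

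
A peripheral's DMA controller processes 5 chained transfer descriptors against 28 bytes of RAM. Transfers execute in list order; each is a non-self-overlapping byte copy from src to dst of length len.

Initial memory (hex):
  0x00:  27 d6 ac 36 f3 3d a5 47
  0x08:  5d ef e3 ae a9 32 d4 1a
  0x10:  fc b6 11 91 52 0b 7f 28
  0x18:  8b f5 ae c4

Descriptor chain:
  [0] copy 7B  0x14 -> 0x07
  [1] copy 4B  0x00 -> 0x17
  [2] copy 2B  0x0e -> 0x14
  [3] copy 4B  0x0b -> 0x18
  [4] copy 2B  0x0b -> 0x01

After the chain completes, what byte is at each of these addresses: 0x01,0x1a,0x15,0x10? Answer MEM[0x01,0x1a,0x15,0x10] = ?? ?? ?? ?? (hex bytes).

#0 dst[0x07+7] := {0x52,0x0b,0x7f,0x28,0x8b,0xf5,0xae}
#1 dst[0x17+4] := {0x27,0xd6,0xac,0x36}
#2 dst[0x14+2] := {0xd4,0x1a}
#3 dst[0x18+4] := {0x8b,0xf5,0xae,0xd4}
#4 dst[0x01+2] := {0x8b,0xf5}
query mem[0x01]=0x8b, mem[0x1a]=0xae, mem[0x15]=0x1a, mem[0x10]=0xfc

MEM[0x01,0x1a,0x15,0x10] = 8b ae 1a fc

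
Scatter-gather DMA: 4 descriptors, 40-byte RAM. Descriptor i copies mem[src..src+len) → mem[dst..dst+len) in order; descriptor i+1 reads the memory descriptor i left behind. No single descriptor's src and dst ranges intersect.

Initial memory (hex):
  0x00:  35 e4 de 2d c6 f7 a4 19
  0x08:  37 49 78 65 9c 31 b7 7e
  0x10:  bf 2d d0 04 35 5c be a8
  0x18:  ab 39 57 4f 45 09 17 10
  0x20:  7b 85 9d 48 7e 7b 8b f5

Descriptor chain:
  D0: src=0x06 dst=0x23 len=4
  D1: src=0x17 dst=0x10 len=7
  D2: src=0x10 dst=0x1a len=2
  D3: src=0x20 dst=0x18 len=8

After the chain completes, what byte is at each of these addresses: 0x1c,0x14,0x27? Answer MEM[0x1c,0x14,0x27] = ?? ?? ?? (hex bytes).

MEM[0x1c,0x14,0x27] = 19 4f f5

[0] 0x06->0x23 len=4 : a4 19 37 49
[1] 0x17->0x10 len=7 : a8 ab 39 57 4f 45 09
[2] 0x10->0x1a len=2 : a8 ab
[3] 0x20->0x18 len=8 : 7b 85 9d a4 19 37 49 f5
query mem[0x1c]=0x19, mem[0x14]=0x4f, mem[0x27]=0xf5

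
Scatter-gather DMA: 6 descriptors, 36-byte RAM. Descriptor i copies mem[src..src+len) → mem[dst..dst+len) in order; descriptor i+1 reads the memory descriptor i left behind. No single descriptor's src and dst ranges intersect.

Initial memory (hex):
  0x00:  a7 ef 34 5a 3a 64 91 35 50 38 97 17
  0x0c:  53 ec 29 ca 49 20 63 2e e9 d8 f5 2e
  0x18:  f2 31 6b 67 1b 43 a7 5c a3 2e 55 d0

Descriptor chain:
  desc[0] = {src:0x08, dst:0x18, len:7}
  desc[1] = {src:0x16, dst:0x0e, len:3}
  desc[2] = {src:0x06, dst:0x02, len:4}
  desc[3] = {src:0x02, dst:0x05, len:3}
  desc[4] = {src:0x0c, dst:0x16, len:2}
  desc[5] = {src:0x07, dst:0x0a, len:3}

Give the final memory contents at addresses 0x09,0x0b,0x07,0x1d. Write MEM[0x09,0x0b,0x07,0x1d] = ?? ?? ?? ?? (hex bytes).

MEM[0x09,0x0b,0x07,0x1d] = 38 50 50 ec

#0 dst[0x18+7] := {0x50,0x38,0x97,0x17,0x53,0xec,0x29}
#1 dst[0x0e+3] := {0xf5,0x2e,0x50}
#2 dst[0x02+4] := {0x91,0x35,0x50,0x38}
#3 dst[0x05+3] := {0x91,0x35,0x50}
#4 dst[0x16+2] := {0x53,0xec}
#5 dst[0x0a+3] := {0x50,0x50,0x38}
query mem[0x09]=0x38, mem[0x0b]=0x50, mem[0x07]=0x50, mem[0x1d]=0xec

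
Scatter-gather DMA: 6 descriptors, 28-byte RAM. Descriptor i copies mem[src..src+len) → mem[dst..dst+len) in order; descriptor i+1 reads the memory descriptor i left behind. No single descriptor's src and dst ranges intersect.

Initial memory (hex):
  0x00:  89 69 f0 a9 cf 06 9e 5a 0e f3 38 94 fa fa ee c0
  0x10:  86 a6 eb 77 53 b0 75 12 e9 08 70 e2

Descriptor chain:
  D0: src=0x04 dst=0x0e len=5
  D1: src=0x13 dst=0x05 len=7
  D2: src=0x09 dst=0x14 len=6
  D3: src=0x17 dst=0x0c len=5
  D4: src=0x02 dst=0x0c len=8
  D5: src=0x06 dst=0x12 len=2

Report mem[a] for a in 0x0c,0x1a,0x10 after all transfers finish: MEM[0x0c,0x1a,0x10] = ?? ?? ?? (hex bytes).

MEM[0x0c,0x1a,0x10] = f0 70 53

  after D0: wrote 5B at 0x0e = cf069e5a0e
  after D1: wrote 7B at 0x05 = 7753b07512e908
  after D2: wrote 6B at 0x14 = 12e908fafacf
  after D3: wrote 5B at 0x0c = fafacf70e2
  after D4: wrote 8B at 0x0c = f0a9cf7753b07512
  after D5: wrote 2B at 0x12 = 53b0
query mem[0x0c]=0xf0, mem[0x1a]=0x70, mem[0x10]=0x53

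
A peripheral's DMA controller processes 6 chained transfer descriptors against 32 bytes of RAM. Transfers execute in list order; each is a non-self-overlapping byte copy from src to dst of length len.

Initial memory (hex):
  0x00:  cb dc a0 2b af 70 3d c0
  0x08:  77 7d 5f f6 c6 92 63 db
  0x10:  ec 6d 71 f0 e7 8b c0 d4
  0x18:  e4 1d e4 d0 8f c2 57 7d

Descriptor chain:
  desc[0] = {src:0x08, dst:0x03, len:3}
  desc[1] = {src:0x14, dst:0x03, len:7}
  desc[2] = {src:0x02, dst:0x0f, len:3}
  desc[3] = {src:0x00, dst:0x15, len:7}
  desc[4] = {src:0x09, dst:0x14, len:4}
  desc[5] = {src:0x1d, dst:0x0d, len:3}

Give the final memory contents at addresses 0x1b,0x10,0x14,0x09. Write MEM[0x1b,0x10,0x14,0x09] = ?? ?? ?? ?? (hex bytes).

MEM[0x1b,0x10,0x14,0x09] = d4 e7 e4 e4

#0 dst[0x03+3] := {0x77,0x7d,0x5f}
#1 dst[0x03+7] := {0xe7,0x8b,0xc0,0xd4,0xe4,0x1d,0xe4}
#2 dst[0x0f+3] := {0xa0,0xe7,0x8b}
#3 dst[0x15+7] := {0xcb,0xdc,0xa0,0xe7,0x8b,0xc0,0xd4}
#4 dst[0x14+4] := {0xe4,0x5f,0xf6,0xc6}
#5 dst[0x0d+3] := {0xc2,0x57,0x7d}
query mem[0x1b]=0xd4, mem[0x10]=0xe7, mem[0x14]=0xe4, mem[0x09]=0xe4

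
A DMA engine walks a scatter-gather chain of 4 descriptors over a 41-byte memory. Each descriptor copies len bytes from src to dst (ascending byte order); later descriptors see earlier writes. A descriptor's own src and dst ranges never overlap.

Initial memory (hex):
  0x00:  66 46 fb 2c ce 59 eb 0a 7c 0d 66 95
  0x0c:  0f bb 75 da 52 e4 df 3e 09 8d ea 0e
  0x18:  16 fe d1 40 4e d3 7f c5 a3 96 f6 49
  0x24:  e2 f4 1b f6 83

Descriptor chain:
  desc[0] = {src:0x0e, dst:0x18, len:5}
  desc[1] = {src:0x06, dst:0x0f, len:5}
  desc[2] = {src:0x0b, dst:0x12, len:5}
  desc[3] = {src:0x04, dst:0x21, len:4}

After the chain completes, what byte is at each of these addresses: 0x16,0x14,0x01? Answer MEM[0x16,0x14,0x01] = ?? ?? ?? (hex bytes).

MEM[0x16,0x14,0x01] = eb bb 46

[0] 0x0e->0x18 len=5 : 75 da 52 e4 df
[1] 0x06->0x0f len=5 : eb 0a 7c 0d 66
[2] 0x0b->0x12 len=5 : 95 0f bb 75 eb
[3] 0x04->0x21 len=4 : ce 59 eb 0a
query mem[0x16]=0xeb, mem[0x14]=0xbb, mem[0x01]=0x46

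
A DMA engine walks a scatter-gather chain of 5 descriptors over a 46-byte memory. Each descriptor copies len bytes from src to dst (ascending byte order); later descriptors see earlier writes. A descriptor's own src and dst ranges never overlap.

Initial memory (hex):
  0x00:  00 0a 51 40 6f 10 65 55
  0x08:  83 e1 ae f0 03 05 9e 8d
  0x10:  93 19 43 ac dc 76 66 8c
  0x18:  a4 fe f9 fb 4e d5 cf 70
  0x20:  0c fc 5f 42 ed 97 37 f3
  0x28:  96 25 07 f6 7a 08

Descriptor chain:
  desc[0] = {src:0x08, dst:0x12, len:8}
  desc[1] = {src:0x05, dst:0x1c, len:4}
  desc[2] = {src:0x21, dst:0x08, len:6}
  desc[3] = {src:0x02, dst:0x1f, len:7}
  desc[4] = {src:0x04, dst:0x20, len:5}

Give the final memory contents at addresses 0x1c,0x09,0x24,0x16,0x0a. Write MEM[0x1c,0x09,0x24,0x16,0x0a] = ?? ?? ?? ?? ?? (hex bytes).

MEM[0x1c,0x09,0x24,0x16,0x0a] = 10 5f fc 03 42

#0 dst[0x12+8] := {0x83,0xe1,0xae,0xf0,0x03,0x05,0x9e,0x8d}
#1 dst[0x1c+4] := {0x10,0x65,0x55,0x83}
#2 dst[0x08+6] := {0xfc,0x5f,0x42,0xed,0x97,0x37}
#3 dst[0x1f+7] := {0x51,0x40,0x6f,0x10,0x65,0x55,0xfc}
#4 dst[0x20+5] := {0x6f,0x10,0x65,0x55,0xfc}
query mem[0x1c]=0x10, mem[0x09]=0x5f, mem[0x24]=0xfc, mem[0x16]=0x03, mem[0x0a]=0x42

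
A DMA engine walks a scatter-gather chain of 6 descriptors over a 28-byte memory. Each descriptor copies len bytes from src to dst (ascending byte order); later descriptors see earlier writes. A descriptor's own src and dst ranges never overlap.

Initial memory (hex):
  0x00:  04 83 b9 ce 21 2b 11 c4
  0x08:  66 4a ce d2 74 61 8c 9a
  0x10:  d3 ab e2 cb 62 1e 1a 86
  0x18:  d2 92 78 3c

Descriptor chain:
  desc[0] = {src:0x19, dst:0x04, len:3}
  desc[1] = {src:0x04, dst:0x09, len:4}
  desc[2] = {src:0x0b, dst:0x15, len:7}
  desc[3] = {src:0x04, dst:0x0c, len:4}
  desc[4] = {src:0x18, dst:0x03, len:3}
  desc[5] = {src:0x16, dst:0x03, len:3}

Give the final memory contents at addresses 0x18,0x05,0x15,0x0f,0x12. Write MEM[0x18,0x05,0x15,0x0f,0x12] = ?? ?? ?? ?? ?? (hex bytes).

#0 dst[0x04+3] := {0x92,0x78,0x3c}
#1 dst[0x09+4] := {0x92,0x78,0x3c,0xc4}
#2 dst[0x15+7] := {0x3c,0xc4,0x61,0x8c,0x9a,0xd3,0xab}
#3 dst[0x0c+4] := {0x92,0x78,0x3c,0xc4}
#4 dst[0x03+3] := {0x8c,0x9a,0xd3}
#5 dst[0x03+3] := {0xc4,0x61,0x8c}
query mem[0x18]=0x8c, mem[0x05]=0x8c, mem[0x15]=0x3c, mem[0x0f]=0xc4, mem[0x12]=0xe2

MEM[0x18,0x05,0x15,0x0f,0x12] = 8c 8c 3c c4 e2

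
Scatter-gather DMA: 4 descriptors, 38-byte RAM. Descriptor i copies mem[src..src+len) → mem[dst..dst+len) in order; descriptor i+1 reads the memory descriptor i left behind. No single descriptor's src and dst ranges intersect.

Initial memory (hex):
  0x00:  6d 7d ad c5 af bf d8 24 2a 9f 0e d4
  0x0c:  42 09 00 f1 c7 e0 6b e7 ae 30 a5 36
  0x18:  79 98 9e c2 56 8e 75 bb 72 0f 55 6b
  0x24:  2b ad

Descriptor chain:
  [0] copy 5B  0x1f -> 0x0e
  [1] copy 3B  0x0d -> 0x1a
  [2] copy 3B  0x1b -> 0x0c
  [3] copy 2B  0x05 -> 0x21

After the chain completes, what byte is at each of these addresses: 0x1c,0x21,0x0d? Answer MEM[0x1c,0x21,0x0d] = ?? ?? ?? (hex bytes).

MEM[0x1c,0x21,0x0d] = 72 bf 72

  after D0: wrote 5B at 0x0e = bb720f556b
  after D1: wrote 3B at 0x1a = 09bb72
  after D2: wrote 3B at 0x0c = bb728e
  after D3: wrote 2B at 0x21 = bfd8
query mem[0x1c]=0x72, mem[0x21]=0xbf, mem[0x0d]=0x72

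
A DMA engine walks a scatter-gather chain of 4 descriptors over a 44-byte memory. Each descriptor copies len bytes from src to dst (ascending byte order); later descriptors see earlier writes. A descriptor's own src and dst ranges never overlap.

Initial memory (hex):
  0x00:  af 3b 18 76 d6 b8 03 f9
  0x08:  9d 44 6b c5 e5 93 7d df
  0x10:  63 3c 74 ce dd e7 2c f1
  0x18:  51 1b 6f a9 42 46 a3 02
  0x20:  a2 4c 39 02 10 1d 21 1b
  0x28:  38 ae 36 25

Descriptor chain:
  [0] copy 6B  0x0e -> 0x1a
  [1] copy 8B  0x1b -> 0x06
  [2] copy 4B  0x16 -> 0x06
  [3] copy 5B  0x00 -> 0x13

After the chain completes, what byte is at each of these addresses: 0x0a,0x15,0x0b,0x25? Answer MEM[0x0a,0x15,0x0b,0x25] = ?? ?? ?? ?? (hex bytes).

MEM[0x0a,0x15,0x0b,0x25] = ce 18 a2 1d

D0: mem[0x1a..0x1f] <- [7d df 63 3c 74 ce]
D1: mem[0x06..0x0d] <- [df 63 3c 74 ce a2 4c 39]
D2: mem[0x06..0x09] <- [2c f1 51 1b]
D3: mem[0x13..0x17] <- [af 3b 18 76 d6]
query mem[0x0a]=0xce, mem[0x15]=0x18, mem[0x0b]=0xa2, mem[0x25]=0x1d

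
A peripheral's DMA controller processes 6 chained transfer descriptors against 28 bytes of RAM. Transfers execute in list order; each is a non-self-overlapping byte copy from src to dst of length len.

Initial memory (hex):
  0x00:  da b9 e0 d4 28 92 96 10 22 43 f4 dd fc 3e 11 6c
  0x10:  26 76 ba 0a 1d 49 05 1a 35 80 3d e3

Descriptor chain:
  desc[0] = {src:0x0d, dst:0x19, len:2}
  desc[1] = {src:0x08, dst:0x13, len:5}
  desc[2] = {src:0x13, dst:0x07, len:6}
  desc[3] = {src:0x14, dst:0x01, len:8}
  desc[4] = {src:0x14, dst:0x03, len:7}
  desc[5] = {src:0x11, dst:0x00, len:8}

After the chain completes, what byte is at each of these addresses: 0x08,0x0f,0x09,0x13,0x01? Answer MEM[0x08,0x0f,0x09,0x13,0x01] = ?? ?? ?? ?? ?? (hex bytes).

  after D0: wrote 2B at 0x19 = 3e11
  after D1: wrote 5B at 0x13 = 2243f4ddfc
  after D2: wrote 6B at 0x07 = 2243f4ddfc35
  after D3: wrote 8B at 0x01 = 43f4ddfc353e11e3
  after D4: wrote 7B at 0x03 = 43f4ddfc353e11
  after D5: wrote 8B at 0x00 = 76ba2243f4ddfc35
query mem[0x08]=0x3e, mem[0x0f]=0x6c, mem[0x09]=0x11, mem[0x13]=0x22, mem[0x01]=0xba

MEM[0x08,0x0f,0x09,0x13,0x01] = 3e 6c 11 22 ba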